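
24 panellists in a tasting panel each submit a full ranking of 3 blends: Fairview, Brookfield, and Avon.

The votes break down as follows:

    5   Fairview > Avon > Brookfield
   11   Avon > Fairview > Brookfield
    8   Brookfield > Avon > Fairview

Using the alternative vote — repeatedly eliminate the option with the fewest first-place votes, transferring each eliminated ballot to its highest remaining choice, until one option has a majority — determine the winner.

Round 1: Avon 11, Brookfield 8, Fairview 5. Fairview has the fewest and is eliminated.
Round 2: Avon 16, Brookfield 8. Avon has a majority.

Avon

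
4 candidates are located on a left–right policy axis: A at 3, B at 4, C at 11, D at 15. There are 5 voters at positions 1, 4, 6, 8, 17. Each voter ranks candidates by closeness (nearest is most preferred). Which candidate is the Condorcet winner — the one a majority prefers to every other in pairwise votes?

With single-peaked preferences on a line, the Condorcet winner is the candidate closest to the median voter.
The median voter (position 6) is closest to B at 4.
Check: B vs D — voters closer to B: 4 of 5.

B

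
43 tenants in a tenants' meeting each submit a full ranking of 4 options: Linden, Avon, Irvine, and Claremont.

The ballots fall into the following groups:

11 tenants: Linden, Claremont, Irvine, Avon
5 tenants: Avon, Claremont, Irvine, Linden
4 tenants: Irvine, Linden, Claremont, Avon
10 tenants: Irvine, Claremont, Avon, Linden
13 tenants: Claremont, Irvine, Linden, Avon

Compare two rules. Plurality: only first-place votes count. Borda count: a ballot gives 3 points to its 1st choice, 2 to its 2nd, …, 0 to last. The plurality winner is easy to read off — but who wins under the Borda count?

Plurality first-place counts: Linden 11, Avon 5, Irvine 14, Claremont 13 → Irvine.
Borda totals: Linden 54, Avon 25, Irvine 84, Claremont 95 → Claremont.

Claremont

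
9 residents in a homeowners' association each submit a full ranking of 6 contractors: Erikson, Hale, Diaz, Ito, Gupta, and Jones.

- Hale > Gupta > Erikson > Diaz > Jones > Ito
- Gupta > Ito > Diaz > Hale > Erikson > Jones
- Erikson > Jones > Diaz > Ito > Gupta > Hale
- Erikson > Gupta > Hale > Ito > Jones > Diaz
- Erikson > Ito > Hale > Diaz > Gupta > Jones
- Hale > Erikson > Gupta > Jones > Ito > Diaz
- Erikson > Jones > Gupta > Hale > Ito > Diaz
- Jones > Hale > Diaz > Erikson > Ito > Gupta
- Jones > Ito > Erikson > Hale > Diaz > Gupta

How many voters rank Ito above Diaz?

Ballots ranking Ito above Diaz: 6.
Ballots ranking Diaz above Ito: 3.
So 6 of 9 voters prefer Ito to Diaz.

6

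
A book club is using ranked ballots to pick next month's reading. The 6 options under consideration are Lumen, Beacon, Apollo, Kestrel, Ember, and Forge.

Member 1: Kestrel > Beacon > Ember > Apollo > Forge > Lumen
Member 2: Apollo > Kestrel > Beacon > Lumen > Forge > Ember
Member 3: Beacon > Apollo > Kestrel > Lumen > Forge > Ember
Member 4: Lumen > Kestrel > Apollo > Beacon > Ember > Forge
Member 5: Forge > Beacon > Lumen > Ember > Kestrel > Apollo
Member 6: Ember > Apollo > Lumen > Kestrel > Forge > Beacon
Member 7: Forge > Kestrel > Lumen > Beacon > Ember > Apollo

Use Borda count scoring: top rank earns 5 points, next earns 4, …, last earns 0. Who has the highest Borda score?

Kestrel

Borda scores:
  Lumen: 0 + 2 + 2 + 5 + 3 + 3 + 3 = 18
  Beacon: 4 + 3 + 5 + 2 + 4 + 0 + 2 = 20
  Apollo: 2 + 5 + 4 + 3 + 0 + 4 + 0 = 18
  Kestrel: 5 + 4 + 3 + 4 + 1 + 2 + 4 = 23
  Ember: 3 + 0 + 0 + 1 + 2 + 5 + 1 = 12
  Forge: 1 + 1 + 1 + 0 + 5 + 1 + 5 = 14
Kestrel has the highest total.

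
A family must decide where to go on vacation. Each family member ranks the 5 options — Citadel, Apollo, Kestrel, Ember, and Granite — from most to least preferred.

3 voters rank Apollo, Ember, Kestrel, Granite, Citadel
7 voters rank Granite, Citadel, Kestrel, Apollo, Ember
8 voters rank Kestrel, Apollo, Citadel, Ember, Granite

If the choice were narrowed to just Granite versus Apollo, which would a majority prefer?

Apollo

Ballots ranking Granite above Apollo: 7.
Ballots ranking Apollo above Granite: 3+8 = 11.
Apollo wins the head-to-head, 11–7.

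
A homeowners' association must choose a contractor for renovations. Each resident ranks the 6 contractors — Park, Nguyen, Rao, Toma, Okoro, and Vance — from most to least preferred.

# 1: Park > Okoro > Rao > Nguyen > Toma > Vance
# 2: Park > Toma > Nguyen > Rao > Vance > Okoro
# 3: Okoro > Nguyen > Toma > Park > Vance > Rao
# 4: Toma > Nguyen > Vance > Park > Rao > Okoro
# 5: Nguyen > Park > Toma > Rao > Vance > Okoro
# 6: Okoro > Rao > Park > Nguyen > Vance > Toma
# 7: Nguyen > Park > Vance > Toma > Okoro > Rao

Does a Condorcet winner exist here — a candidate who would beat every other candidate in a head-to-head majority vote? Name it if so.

Nguyen

Head-to-head results (7 voters total):
Park vs Nguyen: Nguyen wins 4–3.
Park vs Rao: Park wins 6–1.
Park vs Toma: Park wins 5–2.
Park vs Okoro: Park wins 5–2.
Park vs Vance: Park wins 6–1.
Nguyen vs Rao: Nguyen wins 5–2.
Nguyen vs Toma: Nguyen wins 5–2.
Nguyen vs Okoro: Nguyen wins 4–3.
Nguyen vs Vance: Nguyen wins 7–0.
Rao vs Toma: Toma wins 5–2.
Rao vs Okoro: Okoro wins 4–3.
Rao vs Vance: Rao wins 4–3.
Toma vs Okoro: Toma wins 4–3.
Toma vs Vance: Toma wins 5–2.
Okoro vs Vance: Vance wins 4–3.
Nguyen beats each rival — Park (4–3), Rao (5–2), Toma (5–2), Okoro (4–3), Vance (7–0) — so Nguyen is the Condorcet winner.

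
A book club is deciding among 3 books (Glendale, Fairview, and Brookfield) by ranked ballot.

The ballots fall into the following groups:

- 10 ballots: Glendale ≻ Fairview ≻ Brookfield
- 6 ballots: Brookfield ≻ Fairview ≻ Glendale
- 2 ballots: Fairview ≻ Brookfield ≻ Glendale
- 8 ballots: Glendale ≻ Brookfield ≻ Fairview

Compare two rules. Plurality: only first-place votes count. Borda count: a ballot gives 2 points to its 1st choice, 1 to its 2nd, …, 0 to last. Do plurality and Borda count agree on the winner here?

Plurality first-place counts: Glendale 18, Fairview 2, Brookfield 6 → Glendale.
Borda totals: Glendale 36, Fairview 20, Brookfield 22 → Glendale.
The two rules agree on Glendale.

Yes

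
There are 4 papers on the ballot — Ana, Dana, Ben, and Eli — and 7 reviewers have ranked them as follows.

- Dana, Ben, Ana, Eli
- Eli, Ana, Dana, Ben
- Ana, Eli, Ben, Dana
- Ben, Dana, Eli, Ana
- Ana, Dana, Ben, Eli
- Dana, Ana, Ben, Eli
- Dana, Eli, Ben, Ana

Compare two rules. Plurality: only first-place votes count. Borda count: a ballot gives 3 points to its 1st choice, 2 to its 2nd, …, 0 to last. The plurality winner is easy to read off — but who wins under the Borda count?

Plurality first-place counts: Ana 2, Dana 3, Ben 1, Eli 1 → Dana.
Borda totals: Ana 11, Dana 14, Ben 9, Eli 8 → Dana.

Dana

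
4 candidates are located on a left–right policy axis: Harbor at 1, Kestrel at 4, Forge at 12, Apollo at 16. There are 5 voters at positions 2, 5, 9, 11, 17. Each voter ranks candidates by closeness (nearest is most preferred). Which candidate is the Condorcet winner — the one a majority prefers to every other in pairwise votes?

With single-peaked preferences on a line, the Condorcet winner is the candidate closest to the median voter.
The median voter (position 9) is closest to Forge at 12.
Check: Forge vs Kestrel — voters closer to Forge: 3 of 5.

Forge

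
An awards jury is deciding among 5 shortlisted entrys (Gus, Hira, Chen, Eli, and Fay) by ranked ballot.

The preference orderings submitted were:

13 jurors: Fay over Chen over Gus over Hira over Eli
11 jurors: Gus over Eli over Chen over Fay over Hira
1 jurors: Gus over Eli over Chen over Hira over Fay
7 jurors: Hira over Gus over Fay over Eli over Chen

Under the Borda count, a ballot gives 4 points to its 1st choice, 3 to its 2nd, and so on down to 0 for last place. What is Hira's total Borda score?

Borda scores:
  Gus: 13·2 + 11·4 + 4 + 7·3 = 95
  Hira: 13·1 + 11·0 + 1 + 7·4 = 42
  Chen: 13·3 + 11·2 + 2 + 7·0 = 63
  Eli: 13·0 + 11·3 + 3 + 7·1 = 43
  Fay: 13·4 + 11·1 + 0 + 7·2 = 77

42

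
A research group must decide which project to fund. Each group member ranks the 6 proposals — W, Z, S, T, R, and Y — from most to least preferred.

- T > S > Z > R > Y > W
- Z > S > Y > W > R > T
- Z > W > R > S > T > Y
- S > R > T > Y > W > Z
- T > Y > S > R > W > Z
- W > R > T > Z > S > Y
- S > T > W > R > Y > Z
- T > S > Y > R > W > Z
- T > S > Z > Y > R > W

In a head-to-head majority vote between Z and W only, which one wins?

W

Ballots ranking Z above W: 4.
Ballots ranking W above Z: 5.
W wins the head-to-head, 5–4.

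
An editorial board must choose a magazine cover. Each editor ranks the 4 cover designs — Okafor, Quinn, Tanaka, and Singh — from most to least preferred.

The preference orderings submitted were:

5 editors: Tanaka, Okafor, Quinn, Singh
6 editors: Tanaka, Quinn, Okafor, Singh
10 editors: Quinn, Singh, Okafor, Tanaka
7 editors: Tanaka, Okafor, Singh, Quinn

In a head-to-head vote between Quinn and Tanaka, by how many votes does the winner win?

8

Ballots ranking Quinn above Tanaka: 10.
Ballots ranking Tanaka above Quinn: 5+6+7 = 18.
Tanaka wins 18–10, a margin of 8.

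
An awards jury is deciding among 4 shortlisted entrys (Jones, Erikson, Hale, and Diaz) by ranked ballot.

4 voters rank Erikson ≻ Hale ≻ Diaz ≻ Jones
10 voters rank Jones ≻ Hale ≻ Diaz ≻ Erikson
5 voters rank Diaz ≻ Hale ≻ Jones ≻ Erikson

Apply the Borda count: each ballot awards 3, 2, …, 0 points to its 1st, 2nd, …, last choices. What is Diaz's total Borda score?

29

Borda scores:
  Jones: 4·0 + 10·3 + 5·1 = 35
  Erikson: 4·3 + 10·0 + 5·0 = 12
  Hale: 4·2 + 10·2 + 5·2 = 38
  Diaz: 4·1 + 10·1 + 5·3 = 29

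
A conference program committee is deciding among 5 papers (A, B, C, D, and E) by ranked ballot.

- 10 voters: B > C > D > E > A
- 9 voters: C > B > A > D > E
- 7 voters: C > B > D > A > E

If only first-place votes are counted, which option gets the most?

C

First-place vote totals:
  A: 0
  B: 10
  C: 16
  D: 0
  E: 0
C has the most first-place votes.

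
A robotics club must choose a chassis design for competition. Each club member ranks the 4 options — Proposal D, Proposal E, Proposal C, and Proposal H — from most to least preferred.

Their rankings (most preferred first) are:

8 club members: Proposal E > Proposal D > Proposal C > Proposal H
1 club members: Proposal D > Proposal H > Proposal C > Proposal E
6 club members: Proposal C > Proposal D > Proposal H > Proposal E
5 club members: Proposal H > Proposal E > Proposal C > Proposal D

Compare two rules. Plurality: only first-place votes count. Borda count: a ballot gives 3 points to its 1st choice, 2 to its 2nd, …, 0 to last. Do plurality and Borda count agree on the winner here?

Yes

Plurality first-place counts: Proposal D 1, Proposal E 8, Proposal C 6, Proposal H 5 → Proposal E.
Borda totals: Proposal D 31, Proposal E 34, Proposal C 32, Proposal H 23 → Proposal E.
The two rules agree on Proposal E.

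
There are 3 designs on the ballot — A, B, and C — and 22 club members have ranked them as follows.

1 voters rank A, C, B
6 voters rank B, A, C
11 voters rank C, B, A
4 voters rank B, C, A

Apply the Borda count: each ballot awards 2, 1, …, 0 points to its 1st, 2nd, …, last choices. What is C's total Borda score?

27

Borda scores:
  A: 2 + 6·1 + 11·0 + 4·0 = 8
  B: 0 + 6·2 + 11·1 + 4·2 = 31
  C: 1 + 6·0 + 11·2 + 4·1 = 27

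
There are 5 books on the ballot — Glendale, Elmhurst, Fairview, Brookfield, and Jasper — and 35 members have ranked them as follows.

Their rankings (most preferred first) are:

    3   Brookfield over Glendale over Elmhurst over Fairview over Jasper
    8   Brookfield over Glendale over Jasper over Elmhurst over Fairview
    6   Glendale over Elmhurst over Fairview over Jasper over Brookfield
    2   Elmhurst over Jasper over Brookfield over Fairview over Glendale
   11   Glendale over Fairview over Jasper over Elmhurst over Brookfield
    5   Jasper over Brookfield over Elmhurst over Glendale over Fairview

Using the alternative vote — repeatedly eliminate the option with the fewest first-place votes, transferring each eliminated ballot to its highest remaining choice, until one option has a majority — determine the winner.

Brookfield

Round 1: Glendale 17, Brookfield 11, Jasper 5, Elmhurst 2, Fairview 0. Fairview has the fewest and is eliminated.
Round 2: Glendale 17, Brookfield 11, Jasper 5, Elmhurst 2. Elmhurst has the fewest and is eliminated.
Round 3: Glendale 17, Brookfield 11, Jasper 7. Jasper has the fewest and is eliminated.
Round 4: Brookfield 18, Glendale 17. Brookfield has a majority.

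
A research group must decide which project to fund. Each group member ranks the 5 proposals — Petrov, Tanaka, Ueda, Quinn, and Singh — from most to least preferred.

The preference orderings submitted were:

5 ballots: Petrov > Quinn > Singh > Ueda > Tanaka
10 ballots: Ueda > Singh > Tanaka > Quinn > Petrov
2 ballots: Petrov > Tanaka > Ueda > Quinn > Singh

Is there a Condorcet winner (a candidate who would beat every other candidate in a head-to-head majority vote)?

Head-to-head results (17 voters total):
Petrov vs Tanaka: Tanaka wins 10–7.
Petrov vs Ueda: Ueda wins 10–7.
Petrov vs Quinn: Quinn wins 10–7.
Petrov vs Singh: Singh wins 10–7.
Tanaka vs Ueda: Ueda wins 15–2.
Tanaka vs Quinn: Tanaka wins 12–5.
Tanaka vs Singh: Singh wins 15–2.
Ueda vs Quinn: Ueda wins 12–5.
Ueda vs Singh: Ueda wins 12–5.
Quinn vs Singh: Singh wins 10–7.
Ueda beats each rival — Petrov (10–7), Tanaka (15–2), Quinn (12–5), Singh (12–5) — so Ueda is the Condorcet winner.

Yes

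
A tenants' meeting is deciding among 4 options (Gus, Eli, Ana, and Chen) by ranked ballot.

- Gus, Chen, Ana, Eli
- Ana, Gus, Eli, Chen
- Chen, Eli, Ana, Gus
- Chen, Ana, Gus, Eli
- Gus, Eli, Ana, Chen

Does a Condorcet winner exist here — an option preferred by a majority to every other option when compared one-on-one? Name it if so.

None — there is no Condorcet winner

Head-to-head results (5 voters total):
Gus vs Eli: Gus wins 4–1.
Gus vs Ana: Ana wins 3–2.
Gus vs Chen: Gus wins 3–2.
Eli vs Ana: Ana wins 3–2.
Eli vs Chen: Chen wins 3–2.
Ana vs Chen: Chen wins 3–2.
No candidate beats all others: Gus beats Chen beats Ana beats Gus, a majority cycle.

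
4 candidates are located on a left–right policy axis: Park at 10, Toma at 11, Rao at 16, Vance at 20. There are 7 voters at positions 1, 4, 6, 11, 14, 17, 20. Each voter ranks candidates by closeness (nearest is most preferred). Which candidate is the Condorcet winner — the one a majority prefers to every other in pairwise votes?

Toma

With single-peaked preferences on a line, the Condorcet winner is the candidate closest to the median voter.
The median voter (position 11) is closest to Toma at 11.
Check: Toma vs Park — voters closer to Toma: 4 of 7.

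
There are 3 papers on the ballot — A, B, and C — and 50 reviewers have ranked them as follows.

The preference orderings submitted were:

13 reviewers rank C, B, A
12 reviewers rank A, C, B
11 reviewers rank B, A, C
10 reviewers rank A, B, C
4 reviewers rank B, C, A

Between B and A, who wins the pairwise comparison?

B

Ballots ranking B above A: 13+11+4 = 28.
Ballots ranking A above B: 12+10 = 22.
B wins the head-to-head, 28–22.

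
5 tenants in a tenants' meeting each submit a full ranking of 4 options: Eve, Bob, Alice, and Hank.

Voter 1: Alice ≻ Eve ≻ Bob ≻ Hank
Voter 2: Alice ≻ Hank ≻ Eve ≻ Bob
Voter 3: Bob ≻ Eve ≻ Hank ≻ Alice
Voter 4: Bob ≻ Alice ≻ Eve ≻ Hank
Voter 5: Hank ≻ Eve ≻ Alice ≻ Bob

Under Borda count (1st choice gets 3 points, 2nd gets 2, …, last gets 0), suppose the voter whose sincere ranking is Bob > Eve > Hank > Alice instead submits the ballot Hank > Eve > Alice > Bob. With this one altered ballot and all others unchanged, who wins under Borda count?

Alice

Borda totals with the altered ballot: Eve 8, Bob 4, Alice 10, Hank 8.
The winner is unchanged: still Alice.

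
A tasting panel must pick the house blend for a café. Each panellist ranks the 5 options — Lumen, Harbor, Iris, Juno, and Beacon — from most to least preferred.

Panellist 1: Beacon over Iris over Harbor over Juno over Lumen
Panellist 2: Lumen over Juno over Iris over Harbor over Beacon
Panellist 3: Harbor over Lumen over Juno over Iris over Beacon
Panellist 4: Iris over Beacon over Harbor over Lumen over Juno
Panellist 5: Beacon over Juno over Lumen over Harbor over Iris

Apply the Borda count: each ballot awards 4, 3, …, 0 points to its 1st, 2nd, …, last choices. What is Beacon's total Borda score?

Borda scores:
  Lumen: 0 + 4 + 3 + 1 + 2 = 10
  Harbor: 2 + 1 + 4 + 2 + 1 = 10
  Iris: 3 + 2 + 1 + 4 + 0 = 10
  Juno: 1 + 3 + 2 + 0 + 3 = 9
  Beacon: 4 + 0 + 0 + 3 + 4 = 11

11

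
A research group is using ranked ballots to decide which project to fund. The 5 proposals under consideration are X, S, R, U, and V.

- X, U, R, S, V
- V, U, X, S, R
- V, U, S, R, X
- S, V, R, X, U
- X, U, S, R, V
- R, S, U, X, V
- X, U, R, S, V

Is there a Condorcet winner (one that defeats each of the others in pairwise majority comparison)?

Yes

Head-to-head results (7 voters total):
X vs S: X wins 4–3.
X vs R: X wins 4–3.
X vs U: X wins 4–3.
X vs V: X wins 4–3.
S vs R: S wins 4–3.
S vs U: U wins 5–2.
S vs V: S wins 5–2.
R vs U: U wins 5–2.
R vs V: R wins 4–3.
U vs V: U wins 4–3.
X beats each rival — S (4–3), R (4–3), U (4–3), V (4–3) — so X is the Condorcet winner.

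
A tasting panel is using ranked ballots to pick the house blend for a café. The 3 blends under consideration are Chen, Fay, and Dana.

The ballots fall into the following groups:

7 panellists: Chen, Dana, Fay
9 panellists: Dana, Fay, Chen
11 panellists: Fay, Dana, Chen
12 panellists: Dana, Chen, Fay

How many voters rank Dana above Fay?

Ballots ranking Dana above Fay: 7+9+12 = 28.
Ballots ranking Fay above Dana: 11.
So 28 of 39 voters prefer Dana to Fay.

28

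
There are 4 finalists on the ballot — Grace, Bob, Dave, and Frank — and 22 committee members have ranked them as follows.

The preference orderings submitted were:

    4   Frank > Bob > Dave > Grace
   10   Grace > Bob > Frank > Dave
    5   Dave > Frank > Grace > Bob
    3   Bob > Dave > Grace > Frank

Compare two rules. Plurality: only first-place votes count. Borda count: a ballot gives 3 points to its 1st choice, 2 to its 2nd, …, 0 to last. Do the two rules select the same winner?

Yes

Plurality first-place counts: Grace 10, Bob 3, Dave 5, Frank 4 → Grace.
Borda totals: Grace 38, Bob 37, Dave 25, Frank 32 → Grace.
The two rules agree on Grace.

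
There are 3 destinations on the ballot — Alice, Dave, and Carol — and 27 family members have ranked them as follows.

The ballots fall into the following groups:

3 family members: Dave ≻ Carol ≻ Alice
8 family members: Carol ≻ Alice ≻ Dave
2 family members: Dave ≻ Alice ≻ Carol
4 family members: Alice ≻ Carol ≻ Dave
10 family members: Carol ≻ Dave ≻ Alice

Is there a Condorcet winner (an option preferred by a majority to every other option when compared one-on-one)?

Head-to-head results (27 voters total):
Alice vs Dave: Dave wins 15–12.
Alice vs Carol: Carol wins 21–6.
Dave vs Carol: Carol wins 22–5.
Carol beats each rival — Alice (21–6), Dave (22–5) — so Carol is the Condorcet winner.

Yes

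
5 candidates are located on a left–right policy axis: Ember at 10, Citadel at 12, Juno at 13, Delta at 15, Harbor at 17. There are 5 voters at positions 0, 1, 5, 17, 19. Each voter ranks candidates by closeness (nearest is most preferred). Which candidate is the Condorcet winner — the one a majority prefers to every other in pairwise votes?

With single-peaked preferences on a line, the Condorcet winner is the candidate closest to the median voter.
The median voter (position 5) is closest to Ember at 10.
Check: Ember vs Citadel — voters closer to Ember: 3 of 5.

Ember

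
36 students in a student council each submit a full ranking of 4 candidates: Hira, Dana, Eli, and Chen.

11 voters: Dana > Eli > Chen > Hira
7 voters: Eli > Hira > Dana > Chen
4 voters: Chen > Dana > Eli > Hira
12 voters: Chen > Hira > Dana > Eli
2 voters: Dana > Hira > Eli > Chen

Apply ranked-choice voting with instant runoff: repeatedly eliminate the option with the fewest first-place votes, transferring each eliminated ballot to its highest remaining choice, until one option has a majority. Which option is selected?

Dana

Round 1: Chen 16, Dana 13, Eli 7, Hira 0. Hira has the fewest and is eliminated.
Round 2: Chen 16, Dana 13, Eli 7. Eli has the fewest and is eliminated.
Round 3: Dana 20, Chen 16. Dana has a majority.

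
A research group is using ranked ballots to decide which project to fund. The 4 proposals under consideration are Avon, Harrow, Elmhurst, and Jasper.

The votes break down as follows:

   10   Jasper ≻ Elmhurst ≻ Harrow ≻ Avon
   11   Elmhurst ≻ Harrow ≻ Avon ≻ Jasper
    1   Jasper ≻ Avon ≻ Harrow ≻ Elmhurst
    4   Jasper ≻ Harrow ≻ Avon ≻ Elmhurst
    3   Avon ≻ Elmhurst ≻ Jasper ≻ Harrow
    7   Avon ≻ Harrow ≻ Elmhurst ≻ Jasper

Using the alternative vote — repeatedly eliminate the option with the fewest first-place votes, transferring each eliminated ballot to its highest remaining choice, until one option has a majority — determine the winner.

Round 1: Jasper 15, Elmhurst 11, Avon 10, Harrow 0. Harrow has the fewest and is eliminated.
Round 2: Jasper 15, Elmhurst 11, Avon 10. Avon has the fewest and is eliminated.
Round 3: Elmhurst 21, Jasper 15. Elmhurst has a majority.

Elmhurst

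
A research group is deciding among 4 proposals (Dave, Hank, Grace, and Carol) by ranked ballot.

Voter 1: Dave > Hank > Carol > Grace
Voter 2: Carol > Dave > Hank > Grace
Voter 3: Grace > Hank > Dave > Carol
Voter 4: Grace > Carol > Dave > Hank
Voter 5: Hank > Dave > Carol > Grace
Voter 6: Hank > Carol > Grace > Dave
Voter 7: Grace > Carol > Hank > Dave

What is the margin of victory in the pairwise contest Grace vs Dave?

Ballots ranking Grace above Dave: 4.
Ballots ranking Dave above Grace: 3.
Grace wins 4–3, a margin of 1.

1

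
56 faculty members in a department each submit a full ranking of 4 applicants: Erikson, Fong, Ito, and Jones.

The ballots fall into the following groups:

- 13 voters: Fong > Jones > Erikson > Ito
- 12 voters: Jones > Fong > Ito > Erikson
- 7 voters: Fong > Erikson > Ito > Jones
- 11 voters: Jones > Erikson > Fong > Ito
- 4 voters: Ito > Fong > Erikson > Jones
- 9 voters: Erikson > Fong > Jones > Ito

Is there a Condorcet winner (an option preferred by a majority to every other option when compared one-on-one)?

Yes

Head-to-head results (56 voters total):
Erikson vs Fong: Fong wins 36–20.
Erikson vs Ito: Erikson wins 40–16.
Erikson vs Jones: Jones wins 36–20.
Fong vs Ito: Fong wins 52–4.
Fong vs Jones: Fong wins 33–23.
Ito vs Jones: Jones wins 45–11.
Fong beats each rival — Erikson (36–20), Ito (52–4), Jones (33–23) — so Fong is the Condorcet winner.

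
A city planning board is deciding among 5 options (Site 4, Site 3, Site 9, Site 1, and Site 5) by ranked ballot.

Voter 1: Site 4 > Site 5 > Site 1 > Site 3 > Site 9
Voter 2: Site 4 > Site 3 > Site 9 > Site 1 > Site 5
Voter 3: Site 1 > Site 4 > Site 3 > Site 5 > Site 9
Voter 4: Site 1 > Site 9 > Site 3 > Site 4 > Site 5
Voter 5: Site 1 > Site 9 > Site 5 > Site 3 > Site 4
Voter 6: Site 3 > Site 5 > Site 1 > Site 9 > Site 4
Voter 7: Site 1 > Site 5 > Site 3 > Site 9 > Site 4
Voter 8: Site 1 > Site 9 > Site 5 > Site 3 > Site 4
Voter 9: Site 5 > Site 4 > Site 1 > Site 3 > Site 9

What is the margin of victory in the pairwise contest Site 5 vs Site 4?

1

Ballots ranking Site 5 above Site 4: 5.
Ballots ranking Site 4 above Site 5: 4.
Site 5 wins 5–4, a margin of 1.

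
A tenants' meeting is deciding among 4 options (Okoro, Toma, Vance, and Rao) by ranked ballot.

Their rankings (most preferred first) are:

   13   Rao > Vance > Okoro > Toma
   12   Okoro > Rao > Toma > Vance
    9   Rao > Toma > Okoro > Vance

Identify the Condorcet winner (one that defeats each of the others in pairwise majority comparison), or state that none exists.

Head-to-head results (34 voters total):
Okoro vs Toma: Okoro wins 25–9.
Okoro vs Vance: Okoro wins 21–13.
Okoro vs Rao: Rao wins 22–12.
Toma vs Vance: Toma wins 21–13.
Toma vs Rao: Rao wins 34–0.
Vance vs Rao: Rao wins 34–0.
Rao beats each rival — Okoro (22–12), Toma (34–0), Vance (34–0) — so Rao is the Condorcet winner.

Rao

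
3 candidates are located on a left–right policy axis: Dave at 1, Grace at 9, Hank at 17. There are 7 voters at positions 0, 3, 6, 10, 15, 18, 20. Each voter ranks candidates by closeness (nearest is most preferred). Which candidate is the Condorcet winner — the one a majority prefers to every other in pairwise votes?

With single-peaked preferences on a line, the Condorcet winner is the candidate closest to the median voter.
The median voter (position 10) is closest to Grace at 9.
Check: Grace vs Hank — voters closer to Grace: 4 of 7.

Grace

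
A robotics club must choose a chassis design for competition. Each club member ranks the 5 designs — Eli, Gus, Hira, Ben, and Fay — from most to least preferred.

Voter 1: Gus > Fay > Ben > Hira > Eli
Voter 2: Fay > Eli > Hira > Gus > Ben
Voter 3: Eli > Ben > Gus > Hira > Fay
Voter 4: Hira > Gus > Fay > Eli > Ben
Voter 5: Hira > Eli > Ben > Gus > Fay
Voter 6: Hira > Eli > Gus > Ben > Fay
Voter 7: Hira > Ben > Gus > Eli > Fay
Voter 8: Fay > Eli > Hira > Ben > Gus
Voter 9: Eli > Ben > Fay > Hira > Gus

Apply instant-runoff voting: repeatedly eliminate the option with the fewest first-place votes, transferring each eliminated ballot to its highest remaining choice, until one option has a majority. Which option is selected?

Round 1: Hira 4, Eli 2, Fay 2, Gus 1, Ben 0. Ben has the fewest and is eliminated.
Round 2: Hira 4, Eli 2, Fay 2, Gus 1. Gus has the fewest and is eliminated.
Round 3: Hira 4, Fay 3, Eli 2. Eli has the fewest and is eliminated.
Round 4: Hira 5, Fay 4. Hira has a majority.

Hira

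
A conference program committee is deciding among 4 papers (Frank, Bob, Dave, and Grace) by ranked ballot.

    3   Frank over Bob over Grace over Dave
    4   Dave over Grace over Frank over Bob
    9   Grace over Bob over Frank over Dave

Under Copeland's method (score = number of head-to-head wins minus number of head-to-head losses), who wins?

Pairwise results:
  Frank vs Bob: Bob wins 9–7.
  Frank vs Dave: Frank wins 12–4.
  Frank vs Grace: Grace wins 13–3.
  Bob vs Dave: Bob wins 12–4.
  Bob vs Grace: Grace wins 13–3.
  Dave vs Grace: Grace wins 12–4.
Copeland scores (wins − losses):
  Frank: 1 − 2 = -1
  Bob: 2 − 1 = 1
  Dave: 0 − 3 = -3
  Grace: 3 − 0 = 3
Grace has the best Copeland score.

Grace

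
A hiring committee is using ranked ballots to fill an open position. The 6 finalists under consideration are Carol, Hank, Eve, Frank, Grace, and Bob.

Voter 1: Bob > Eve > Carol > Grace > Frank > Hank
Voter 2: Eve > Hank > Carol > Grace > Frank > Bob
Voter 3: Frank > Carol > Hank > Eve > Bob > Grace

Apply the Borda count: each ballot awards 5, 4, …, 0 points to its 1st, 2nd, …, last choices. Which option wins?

Borda scores:
  Carol: 3 + 3 + 4 = 10
  Hank: 0 + 4 + 3 = 7
  Eve: 4 + 5 + 2 = 11
  Frank: 1 + 1 + 5 = 7
  Grace: 2 + 2 + 0 = 4
  Bob: 5 + 0 + 1 = 6
Eve has the highest total.

Eve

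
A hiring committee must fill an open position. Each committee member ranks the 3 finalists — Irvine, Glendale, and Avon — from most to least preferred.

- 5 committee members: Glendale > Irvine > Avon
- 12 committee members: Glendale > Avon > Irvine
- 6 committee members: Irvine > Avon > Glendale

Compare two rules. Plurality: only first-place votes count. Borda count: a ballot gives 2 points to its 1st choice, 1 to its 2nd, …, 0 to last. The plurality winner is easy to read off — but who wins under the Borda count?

Glendale

Plurality first-place counts: Irvine 6, Glendale 17, Avon 0 → Glendale.
Borda totals: Irvine 17, Glendale 34, Avon 18 → Glendale.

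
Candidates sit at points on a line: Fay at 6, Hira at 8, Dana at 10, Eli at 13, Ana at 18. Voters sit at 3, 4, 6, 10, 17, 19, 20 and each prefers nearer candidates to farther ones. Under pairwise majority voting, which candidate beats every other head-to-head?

With single-peaked preferences on a line, the Condorcet winner is the candidate closest to the median voter.
The median voter (position 10) is closest to Dana at 10.
Check: Dana vs Fay — voters closer to Dana: 4 of 7.

Dana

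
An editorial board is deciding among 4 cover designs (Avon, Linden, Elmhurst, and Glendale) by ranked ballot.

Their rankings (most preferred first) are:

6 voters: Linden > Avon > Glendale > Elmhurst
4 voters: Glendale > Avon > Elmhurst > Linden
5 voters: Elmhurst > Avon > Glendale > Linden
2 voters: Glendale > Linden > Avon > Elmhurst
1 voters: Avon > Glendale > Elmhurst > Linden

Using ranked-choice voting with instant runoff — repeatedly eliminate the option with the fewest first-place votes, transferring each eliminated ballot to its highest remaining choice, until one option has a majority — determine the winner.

Round 1: Linden 6, Glendale 6, Elmhurst 5, Avon 1. Avon has the fewest and is eliminated.
Round 2: Glendale 7, Linden 6, Elmhurst 5. Elmhurst has the fewest and is eliminated.
Round 3: Glendale 12, Linden 6. Glendale has a majority.

Glendale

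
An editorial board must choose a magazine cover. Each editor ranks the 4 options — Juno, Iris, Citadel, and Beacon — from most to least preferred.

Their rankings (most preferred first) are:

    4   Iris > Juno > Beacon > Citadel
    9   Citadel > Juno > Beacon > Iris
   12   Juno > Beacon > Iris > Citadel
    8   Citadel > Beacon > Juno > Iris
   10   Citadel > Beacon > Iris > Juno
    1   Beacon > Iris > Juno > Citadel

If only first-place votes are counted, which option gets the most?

First-place vote totals:
  Juno: 12
  Iris: 4
  Citadel: 27
  Beacon: 1
Citadel has the most first-place votes.

Citadel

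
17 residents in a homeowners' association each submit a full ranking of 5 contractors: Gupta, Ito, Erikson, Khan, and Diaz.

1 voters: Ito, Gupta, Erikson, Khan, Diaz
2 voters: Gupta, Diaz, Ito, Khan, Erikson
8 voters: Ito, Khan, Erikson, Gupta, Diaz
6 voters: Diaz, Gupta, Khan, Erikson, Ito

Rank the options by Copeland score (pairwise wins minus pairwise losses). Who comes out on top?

Pairwise results:
  Gupta vs Ito: Ito wins 9–8.
  Gupta vs Erikson: Gupta wins 9–8.
  Gupta vs Khan: Gupta wins 9–8.
  Gupta vs Diaz: Gupta wins 11–6.
  Ito vs Erikson: Ito wins 11–6.
  Ito vs Khan: Ito wins 11–6.
  Ito vs Diaz: Ito wins 9–8.
  Erikson vs Khan: Khan wins 16–1.
  Erikson vs Diaz: Erikson wins 9–8.
  Khan vs Diaz: Khan wins 9–8.
Copeland scores (wins − losses):
  Gupta: 3 − 1 = 2
  Ito: 4 − 0 = 4
  Erikson: 1 − 3 = -2
  Khan: 2 − 2 = 0
  Diaz: 0 − 4 = -4
Ito has the best Copeland score.

Ito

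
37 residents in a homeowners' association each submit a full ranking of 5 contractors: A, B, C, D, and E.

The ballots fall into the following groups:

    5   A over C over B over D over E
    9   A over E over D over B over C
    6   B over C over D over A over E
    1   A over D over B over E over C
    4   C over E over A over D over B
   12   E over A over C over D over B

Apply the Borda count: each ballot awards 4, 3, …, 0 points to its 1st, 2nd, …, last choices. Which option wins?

A

Borda scores:
  A: 5·4 + 9·4 + 6·1 + 4 + 4·2 + 12·3 = 110
  B: 5·2 + 9·1 + 6·4 + 2 + 4·0 + 12·0 = 45
  C: 5·3 + 9·0 + 6·3 + 0 + 4·4 + 12·2 = 73
  D: 5·1 + 9·2 + 6·2 + 3 + 4·1 + 12·1 = 54
  E: 5·0 + 9·3 + 6·0 + 1 + 4·3 + 12·4 = 88
A has the highest total.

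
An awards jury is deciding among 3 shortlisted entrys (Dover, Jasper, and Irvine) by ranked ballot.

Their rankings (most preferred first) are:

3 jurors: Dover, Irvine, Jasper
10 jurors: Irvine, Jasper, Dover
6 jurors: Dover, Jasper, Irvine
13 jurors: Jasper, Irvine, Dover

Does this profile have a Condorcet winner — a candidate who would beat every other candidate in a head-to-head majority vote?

Yes

Head-to-head results (32 voters total):
Dover vs Jasper: Jasper wins 23–9.
Dover vs Irvine: Irvine wins 23–9.
Jasper vs Irvine: Jasper wins 19–13.
Jasper beats each rival — Dover (23–9), Irvine (19–13) — so Jasper is the Condorcet winner.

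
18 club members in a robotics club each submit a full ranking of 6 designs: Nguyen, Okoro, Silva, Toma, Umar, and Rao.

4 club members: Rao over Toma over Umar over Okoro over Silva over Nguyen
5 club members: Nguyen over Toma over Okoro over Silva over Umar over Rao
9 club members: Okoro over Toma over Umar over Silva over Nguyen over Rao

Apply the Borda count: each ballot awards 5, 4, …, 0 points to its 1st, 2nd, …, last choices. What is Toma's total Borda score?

Borda scores:
  Nguyen: 4·0 + 5·5 + 9·1 = 34
  Okoro: 4·2 + 5·3 + 9·5 = 68
  Silva: 4·1 + 5·2 + 9·2 = 32
  Toma: 4·4 + 5·4 + 9·4 = 72
  Umar: 4·3 + 5·1 + 9·3 = 44
  Rao: 4·5 + 5·0 + 9·0 = 20

72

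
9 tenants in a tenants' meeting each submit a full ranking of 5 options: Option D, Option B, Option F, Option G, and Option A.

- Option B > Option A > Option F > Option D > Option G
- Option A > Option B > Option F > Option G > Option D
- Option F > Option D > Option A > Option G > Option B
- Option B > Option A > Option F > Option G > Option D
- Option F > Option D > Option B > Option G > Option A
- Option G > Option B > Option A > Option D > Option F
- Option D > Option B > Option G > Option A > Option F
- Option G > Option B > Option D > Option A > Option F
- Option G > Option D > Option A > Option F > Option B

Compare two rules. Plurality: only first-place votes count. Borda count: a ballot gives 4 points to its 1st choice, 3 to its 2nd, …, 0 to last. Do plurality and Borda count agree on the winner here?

Plurality first-place counts: Option D 1, Option B 2, Option F 2, Option G 3, Option A 1 → Option G.
Borda totals: Option D 17, Option B 22, Option F 15, Option G 18, Option A 18 → Option B.
The two rules disagree: plurality picks Option G, Borda picks Option B.

No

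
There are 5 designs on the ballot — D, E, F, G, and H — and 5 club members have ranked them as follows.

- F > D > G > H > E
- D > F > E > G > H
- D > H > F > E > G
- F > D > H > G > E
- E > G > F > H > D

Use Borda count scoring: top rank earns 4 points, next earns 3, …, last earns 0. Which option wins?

Borda scores:
  D: 3 + 4 + 4 + 3 + 0 = 14
  E: 0 + 2 + 1 + 0 + 4 = 7
  F: 4 + 3 + 2 + 4 + 2 = 15
  G: 2 + 1 + 0 + 1 + 3 = 7
  H: 1 + 0 + 3 + 2 + 1 = 7
F has the highest total.

F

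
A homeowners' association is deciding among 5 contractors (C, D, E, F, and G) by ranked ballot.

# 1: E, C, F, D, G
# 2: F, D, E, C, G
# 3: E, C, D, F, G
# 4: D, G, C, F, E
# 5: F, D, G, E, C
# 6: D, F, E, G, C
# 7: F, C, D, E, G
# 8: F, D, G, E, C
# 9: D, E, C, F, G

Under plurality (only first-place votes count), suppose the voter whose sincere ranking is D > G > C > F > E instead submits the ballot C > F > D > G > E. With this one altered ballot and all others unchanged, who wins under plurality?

First-place totals with the altered ballot: C 1, D 2, E 2, F 4, G 0.
The winner is unchanged: still F.

F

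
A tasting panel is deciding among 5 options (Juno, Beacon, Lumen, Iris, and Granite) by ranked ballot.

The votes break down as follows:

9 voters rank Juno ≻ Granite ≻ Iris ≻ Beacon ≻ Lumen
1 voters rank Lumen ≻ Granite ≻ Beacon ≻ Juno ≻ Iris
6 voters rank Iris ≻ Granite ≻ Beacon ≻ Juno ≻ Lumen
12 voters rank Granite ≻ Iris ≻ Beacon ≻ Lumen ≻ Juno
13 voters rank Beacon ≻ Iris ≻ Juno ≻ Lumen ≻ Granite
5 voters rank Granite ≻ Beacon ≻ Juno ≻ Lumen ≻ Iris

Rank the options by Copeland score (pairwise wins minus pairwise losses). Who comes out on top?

Granite

Pairwise results:
  Juno vs Beacon: Beacon wins 37–9.
  Juno vs Lumen: Juno wins 33–13.
  Juno vs Iris: Iris wins 31–15.
  Juno vs Granite: Granite wins 24–22.
  Beacon vs Lumen: Beacon wins 45–1.
  Beacon vs Iris: Iris wins 27–19.
  Beacon vs Granite: Granite wins 33–13.
  Lumen vs Iris: Iris wins 40–6.
  Lumen vs Granite: Granite wins 32–14.
  Iris vs Granite: Granite wins 27–19.
Copeland scores (wins − losses):
  Juno: 1 − 3 = -2
  Beacon: 2 − 2 = 0
  Lumen: 0 − 4 = -4
  Iris: 3 − 1 = 2
  Granite: 4 − 0 = 4
Granite has the best Copeland score.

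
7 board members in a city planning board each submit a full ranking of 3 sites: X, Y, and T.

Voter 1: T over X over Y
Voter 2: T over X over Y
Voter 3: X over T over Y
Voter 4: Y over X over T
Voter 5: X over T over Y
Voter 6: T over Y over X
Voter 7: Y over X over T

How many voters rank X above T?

4

Ballots ranking X above T: 4.
Ballots ranking T above X: 3.
So 4 of 7 voters prefer X to T.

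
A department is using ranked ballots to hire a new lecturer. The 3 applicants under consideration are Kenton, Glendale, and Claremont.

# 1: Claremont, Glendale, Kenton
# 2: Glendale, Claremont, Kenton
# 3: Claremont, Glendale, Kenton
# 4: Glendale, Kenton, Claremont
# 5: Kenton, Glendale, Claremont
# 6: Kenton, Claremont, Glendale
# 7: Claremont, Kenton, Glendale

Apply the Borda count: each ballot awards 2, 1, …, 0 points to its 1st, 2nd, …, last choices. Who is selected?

Borda scores:
  Kenton: 0 + 0 + 0 + 1 + 2 + 2 + 1 = 6
  Glendale: 1 + 2 + 1 + 2 + 1 + 0 + 0 = 7
  Claremont: 2 + 1 + 2 + 0 + 0 + 1 + 2 = 8
Claremont has the highest total.

Claremont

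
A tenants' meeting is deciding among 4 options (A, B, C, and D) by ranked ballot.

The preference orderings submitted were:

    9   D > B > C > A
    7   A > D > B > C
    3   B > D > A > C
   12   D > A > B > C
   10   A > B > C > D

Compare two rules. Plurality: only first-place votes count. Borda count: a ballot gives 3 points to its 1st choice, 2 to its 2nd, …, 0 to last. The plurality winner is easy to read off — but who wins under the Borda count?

Plurality first-place counts: A 17, B 3, C 0, D 21 → D.
Borda totals: A 78, B 66, C 19, D 83 → D.

D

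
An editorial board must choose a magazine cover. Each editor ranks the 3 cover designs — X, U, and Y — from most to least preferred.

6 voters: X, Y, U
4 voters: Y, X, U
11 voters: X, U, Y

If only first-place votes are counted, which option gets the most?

First-place vote totals:
  X: 17
  U: 0
  Y: 4
X has the most first-place votes.

X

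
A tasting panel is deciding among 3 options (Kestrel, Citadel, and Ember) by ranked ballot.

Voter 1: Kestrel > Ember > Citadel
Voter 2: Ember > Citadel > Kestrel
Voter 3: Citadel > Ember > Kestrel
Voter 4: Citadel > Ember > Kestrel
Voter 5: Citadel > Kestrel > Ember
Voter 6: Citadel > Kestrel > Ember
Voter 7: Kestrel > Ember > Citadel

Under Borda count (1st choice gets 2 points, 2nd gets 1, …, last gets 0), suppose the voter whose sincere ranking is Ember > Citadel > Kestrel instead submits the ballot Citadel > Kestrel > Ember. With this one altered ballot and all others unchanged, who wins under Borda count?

Borda totals with the altered ballot: Kestrel 7, Citadel 10, Ember 4.
The winner is unchanged: still Citadel.

Citadel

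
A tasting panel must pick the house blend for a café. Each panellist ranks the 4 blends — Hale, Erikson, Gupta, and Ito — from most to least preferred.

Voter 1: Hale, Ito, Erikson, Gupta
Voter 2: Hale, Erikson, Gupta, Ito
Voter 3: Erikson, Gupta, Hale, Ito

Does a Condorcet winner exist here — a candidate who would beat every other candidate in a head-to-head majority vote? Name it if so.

Head-to-head results (3 voters total):
Hale vs Erikson: Hale wins 2–1.
Hale vs Gupta: Hale wins 2–1.
Hale vs Ito: Hale wins 3–0.
Erikson vs Gupta: Erikson wins 3–0.
Erikson vs Ito: Erikson wins 2–1.
Gupta vs Ito: Gupta wins 2–1.
Hale beats each rival — Erikson (2–1), Gupta (2–1), Ito (3–0) — so Hale is the Condorcet winner.

Hale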